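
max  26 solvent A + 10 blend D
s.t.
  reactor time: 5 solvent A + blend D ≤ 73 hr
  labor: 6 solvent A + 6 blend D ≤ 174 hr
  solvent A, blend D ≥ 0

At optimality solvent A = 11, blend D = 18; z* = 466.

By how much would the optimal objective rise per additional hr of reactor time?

Check each constraint at x*: reactor time 73/73 (tight); labor 174/174 (tight).
The binding rows give the dual system: 5·y_reactor time + 6·y_labor = 26 and 1·y_reactor time + 6·y_labor = 10.
Solving: y_reactor time = 4, y_labor = 1.
Shadow price of reactor time = 4.

4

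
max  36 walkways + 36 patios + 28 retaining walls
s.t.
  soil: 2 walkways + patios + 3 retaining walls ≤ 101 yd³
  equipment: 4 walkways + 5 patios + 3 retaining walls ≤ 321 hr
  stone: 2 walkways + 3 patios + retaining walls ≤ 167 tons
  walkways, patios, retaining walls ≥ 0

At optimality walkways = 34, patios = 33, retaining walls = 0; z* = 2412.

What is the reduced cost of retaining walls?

Binding: soil and stone. Non-binding: equipment (20 unused).
Slack constraints have shadow price 0 (complementary slackness).
The binding rows give the dual system: 2·y_soil + 2·y_stone = 36 and 1·y_soil + 3·y_stone = 36.
Solving: y_soil = 9, y_stone = 9.
Reduced cost of retaining walls: c₃ − yᵀa₃ = 28 − (9·3 + 9·1) = 28 − 36 = -8.

-8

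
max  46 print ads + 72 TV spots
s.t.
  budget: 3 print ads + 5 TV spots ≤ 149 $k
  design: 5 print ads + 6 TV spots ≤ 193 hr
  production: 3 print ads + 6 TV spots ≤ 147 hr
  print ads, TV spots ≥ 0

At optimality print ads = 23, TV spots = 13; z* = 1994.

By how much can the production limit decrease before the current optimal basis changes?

31.2

Binding constraints: design, production. The basis is B = [[5,6],[3,6]] with det 12.
Per unit decrease in production, x* moves by d = (0.5, -0.4167).
The basis stays optimal until TV spots reaches 0; allowable decrease = 31.2 hr.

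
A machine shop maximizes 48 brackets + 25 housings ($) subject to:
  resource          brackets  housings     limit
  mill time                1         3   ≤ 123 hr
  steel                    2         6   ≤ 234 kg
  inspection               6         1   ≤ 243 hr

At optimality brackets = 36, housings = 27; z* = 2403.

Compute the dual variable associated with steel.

3

Binding: steel and inspection. Non-binding: mill time (6 unused).
By complementary slackness, y = 0 for the non-binding constraint.
From A_Bᵀ y = c: 2·y_steel + 6·y_inspection = 48; 6·y_steel + 1·y_inspection = 25.
Solving: y_steel = 3, y_inspection = 7.
Shadow price of steel = 3.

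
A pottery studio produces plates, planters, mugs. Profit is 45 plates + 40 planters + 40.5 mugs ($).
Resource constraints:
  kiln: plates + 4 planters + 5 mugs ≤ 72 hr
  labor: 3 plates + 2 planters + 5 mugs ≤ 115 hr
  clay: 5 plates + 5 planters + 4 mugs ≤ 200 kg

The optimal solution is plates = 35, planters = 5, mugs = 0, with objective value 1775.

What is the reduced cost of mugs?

Binding: labor and clay. Non-binding: kiln (17 unused).
Slack constraints have shadow price 0 (complementary slackness).
From A_Bᵀ y = c: 3·y_labor + 5·y_clay = 45; 2·y_labor + 5·y_clay = 40.
Solving: y_labor = 5, y_clay = 6.
Reduced cost of mugs: c₃ − yᵀa₃ = 40.5 − (5·5 + 6·4) = 40.5 − 49 = -8.5.

-8.5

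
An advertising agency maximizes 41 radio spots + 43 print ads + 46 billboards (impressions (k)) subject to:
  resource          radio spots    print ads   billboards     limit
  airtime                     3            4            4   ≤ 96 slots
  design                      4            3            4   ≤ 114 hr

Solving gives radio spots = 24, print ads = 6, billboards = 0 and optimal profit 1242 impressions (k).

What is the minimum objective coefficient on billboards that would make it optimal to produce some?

48

Both airtime and design are binding at x*.
The binding rows give the dual system: 3·y_airtime + 4·y_design = 41 and 4·y_airtime + 3·y_design = 43.
→ y_airtime = 7 and y_design = 5.
billboards enters the basis when its profit ≥ yᵀa₃ = 7·4 + 5·4 = 48.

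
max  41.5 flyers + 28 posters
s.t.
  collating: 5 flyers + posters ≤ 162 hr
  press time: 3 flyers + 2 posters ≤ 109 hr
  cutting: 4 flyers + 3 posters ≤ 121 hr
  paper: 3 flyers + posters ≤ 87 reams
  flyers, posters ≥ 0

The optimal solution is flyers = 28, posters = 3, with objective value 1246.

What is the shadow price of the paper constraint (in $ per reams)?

Check each constraint at x*: collating 143/162 (slack 19); press time 90/109 (slack 19); cutting 121/121 (tight); paper 87/87 (tight).
Since collating, press time are not tight, their duals are 0.
The binding rows give the dual system: 4·y_cutting + 3·y_paper = 41.5 and 3·y_cutting + 1·y_paper = 28.
Solving: y_cutting = 8.5, y_paper = 2.5.
Shadow price of paper = 2.5.

2.5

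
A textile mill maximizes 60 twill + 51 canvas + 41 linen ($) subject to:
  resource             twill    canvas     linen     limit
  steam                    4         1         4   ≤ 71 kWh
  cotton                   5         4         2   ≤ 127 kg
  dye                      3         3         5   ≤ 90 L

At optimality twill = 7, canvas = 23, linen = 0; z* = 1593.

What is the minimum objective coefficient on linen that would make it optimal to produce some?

Check each constraint at x*: steam 51/71 (slack 20); cotton 127/127 (tight); dye 90/90 (tight).
By complementary slackness, y = 0 for the non-binding constraint.
From A_Bᵀ y = c: 5·y_cotton + 3·y_dye = 60; 4·y_cotton + 3·y_dye = 51.
→ y_cotton = 9 and y_dye = 5.
linen enters the basis when its profit ≥ yᵀa₃ = 9·2 + 5·5 = 43.

43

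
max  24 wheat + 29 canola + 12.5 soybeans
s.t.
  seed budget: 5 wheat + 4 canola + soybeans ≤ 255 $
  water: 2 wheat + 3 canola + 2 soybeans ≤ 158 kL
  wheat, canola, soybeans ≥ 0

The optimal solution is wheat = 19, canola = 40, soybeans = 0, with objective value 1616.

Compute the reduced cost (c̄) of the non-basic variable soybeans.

At the optimum: seed budget uses 255 of 255 (binding); water uses 158 of 158 (binding).
Dual feasibility on the basic columns requires 5·y_seed budget + 2·y_water = 24, 4·y_seed budget + 3·y_water = 29.
Solving: y_seed budget = 2, y_water = 7.
Reduced cost of soybeans: c₃ − yᵀa₃ = 12.5 − (2·1 + 7·2) = 12.5 − 16 = -3.5.

-3.5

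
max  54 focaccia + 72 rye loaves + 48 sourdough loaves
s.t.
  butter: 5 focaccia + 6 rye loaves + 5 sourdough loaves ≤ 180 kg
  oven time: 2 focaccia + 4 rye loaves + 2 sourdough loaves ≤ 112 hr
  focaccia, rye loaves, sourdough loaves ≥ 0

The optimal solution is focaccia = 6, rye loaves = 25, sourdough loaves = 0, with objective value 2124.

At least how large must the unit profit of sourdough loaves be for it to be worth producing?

54

Both butter and oven time are binding at x*.
The binding rows give the dual system: 5·y_butter + 2·y_oven time = 54 and 6·y_butter + 4·y_oven time = 72.
→ y_butter = 9 and y_oven time = 4.5.
sourdough loaves enters the basis when its profit ≥ yᵀa₃ = 9·5 + 4.5·2 = 54.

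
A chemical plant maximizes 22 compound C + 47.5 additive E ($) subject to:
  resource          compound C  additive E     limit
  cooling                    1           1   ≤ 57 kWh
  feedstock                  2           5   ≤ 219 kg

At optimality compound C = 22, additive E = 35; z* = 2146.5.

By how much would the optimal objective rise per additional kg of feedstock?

At the optimum: cooling uses 57 of 57 (binding); feedstock uses 219 of 219 (binding).
From A_Bᵀ y = c: 1·y_cooling + 2·y_feedstock = 22; 1·y_cooling + 5·y_feedstock = 47.5.
This yields shadow prices y_cooling = 5, y_feedstock = 8.5.
Shadow price of feedstock = 8.5.

8.5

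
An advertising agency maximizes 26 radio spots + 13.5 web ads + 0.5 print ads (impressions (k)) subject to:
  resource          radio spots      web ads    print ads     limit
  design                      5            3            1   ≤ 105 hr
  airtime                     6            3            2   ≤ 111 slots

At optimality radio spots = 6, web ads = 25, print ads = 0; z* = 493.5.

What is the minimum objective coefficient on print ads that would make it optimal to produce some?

At the optimum: design uses 105 of 105 (binding); airtime uses 111 of 111 (binding).
The binding rows give the dual system: 5·y_design + 6·y_airtime = 26 and 3·y_design + 3·y_airtime = 13.5.
→ y_design = 1 and y_airtime = 3.5.
print ads enters the basis when its profit ≥ yᵀa₃ = 1·1 + 3.5·2 = 8.

8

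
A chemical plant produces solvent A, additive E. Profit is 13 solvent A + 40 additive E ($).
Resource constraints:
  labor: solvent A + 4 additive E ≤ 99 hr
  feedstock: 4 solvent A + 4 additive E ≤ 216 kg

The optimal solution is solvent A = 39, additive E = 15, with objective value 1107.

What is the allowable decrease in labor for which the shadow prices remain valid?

Binding constraints: labor, feedstock. The basis is B = [[1,4],[4,4]] with det -12.
Per unit decrease in labor, x* moves by d = (0.3333, -0.3333).
The basis stays optimal until additive E reaches 0; allowable decrease = 45 hr.

45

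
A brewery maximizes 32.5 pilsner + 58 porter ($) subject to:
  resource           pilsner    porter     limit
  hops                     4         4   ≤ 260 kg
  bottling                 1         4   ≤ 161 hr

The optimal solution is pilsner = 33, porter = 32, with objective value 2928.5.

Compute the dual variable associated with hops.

6

Both hops and bottling are binding at x*.
From A_Bᵀ y = c: 4·y_hops + 1·y_bottling = 32.5; 4·y_hops + 4·y_bottling = 58.
→ y_hops = 6 and y_bottling = 8.5.
Shadow price of hops = 6.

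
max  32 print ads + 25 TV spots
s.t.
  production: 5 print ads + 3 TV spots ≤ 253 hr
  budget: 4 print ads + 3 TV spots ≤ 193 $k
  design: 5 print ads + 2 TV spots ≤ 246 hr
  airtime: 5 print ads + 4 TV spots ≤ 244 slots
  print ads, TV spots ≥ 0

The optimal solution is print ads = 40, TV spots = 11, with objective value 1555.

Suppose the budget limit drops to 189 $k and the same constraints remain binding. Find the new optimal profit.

1543

Check each constraint at x*: production 233/253 (slack 20); budget 193/193 (tight); design 222/246 (slack 24); airtime 244/244 (tight).
By complementary slackness, y = 0 for the non-binding constraints.
Dual feasibility on the basic columns requires 4·y_budget + 5·y_airtime = 32, 3·y_budget + 4·y_airtime = 25.
→ y_budget = 3 and y_airtime = 4.
Δz = y_budget·Δb = 3 × (-4) = -12, so new z* = 1555 − 12 = 1543.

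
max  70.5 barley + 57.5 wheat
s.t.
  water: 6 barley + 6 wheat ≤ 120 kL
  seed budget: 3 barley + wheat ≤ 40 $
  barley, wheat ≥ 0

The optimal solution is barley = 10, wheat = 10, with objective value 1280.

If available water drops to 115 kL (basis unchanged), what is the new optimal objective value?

1237.5

Both water and seed budget are binding at x*.
From A_Bᵀ y = c: 6·y_water + 3·y_seed budget = 70.5; 6·y_water + 1·y_seed budget = 57.5.
This yields shadow prices y_water = 8.5, y_seed budget = 6.5.
Δz = y_water·Δb = 8.5 × (-5) = -42.5, so new z* = 1280 − 42.5 = 1237.5.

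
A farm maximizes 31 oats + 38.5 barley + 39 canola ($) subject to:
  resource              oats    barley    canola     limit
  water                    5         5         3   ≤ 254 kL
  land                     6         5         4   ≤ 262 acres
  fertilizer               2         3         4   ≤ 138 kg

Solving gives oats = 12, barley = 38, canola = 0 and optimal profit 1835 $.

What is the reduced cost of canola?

-7

Binding: land and fertilizer. Non-binding: water (4 unused).
By complementary slackness, y = 0 for the non-binding constraint.
The binding rows give the dual system: 6·y_land + 2·y_fertilizer = 31 and 5·y_land + 3·y_fertilizer = 38.5.
→ y_land = 2 and y_fertilizer = 9.5.
Reduced cost of canola: c₃ − yᵀa₃ = 39 − (2·4 + 9.5·4) = 39 − 46 = -7.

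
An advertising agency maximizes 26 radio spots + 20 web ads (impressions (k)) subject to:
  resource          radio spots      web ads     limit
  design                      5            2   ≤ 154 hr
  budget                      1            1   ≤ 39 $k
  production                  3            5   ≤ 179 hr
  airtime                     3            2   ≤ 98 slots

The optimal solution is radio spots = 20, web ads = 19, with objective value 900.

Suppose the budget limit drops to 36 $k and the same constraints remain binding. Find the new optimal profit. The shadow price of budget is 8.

876

Δb = -3, so new z* = 900 + (8)·(-3) = 900 − 24 = 876.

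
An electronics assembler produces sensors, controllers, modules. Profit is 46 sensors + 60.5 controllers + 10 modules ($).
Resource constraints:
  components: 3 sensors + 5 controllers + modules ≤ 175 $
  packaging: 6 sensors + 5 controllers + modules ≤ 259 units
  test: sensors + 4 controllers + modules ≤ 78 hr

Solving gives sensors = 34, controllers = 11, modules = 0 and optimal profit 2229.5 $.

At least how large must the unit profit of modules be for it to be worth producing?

13.5

At the optimum: components uses 157 of 175 (slack = 18); packaging uses 259 of 259 (binding); test uses 78 of 78 (binding).
By complementary slackness, y = 0 for the non-binding constraint.
From A_Bᵀ y = c: 6·y_packaging + 1·y_test = 46; 5·y_packaging + 4·y_test = 60.5.
This yields shadow prices y_packaging = 6.5, y_test = 7.
modules enters the basis when its profit ≥ yᵀa₃ = 6.5·1 + 7·1 = 13.5.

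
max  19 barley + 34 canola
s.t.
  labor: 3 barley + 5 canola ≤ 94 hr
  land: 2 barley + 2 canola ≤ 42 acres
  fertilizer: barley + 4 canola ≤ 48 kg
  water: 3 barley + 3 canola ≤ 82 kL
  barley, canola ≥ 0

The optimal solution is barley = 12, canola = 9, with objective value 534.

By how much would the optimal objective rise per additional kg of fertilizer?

5

Binding: land and fertilizer. Non-binding: labor (13 unused), water (19 unused).
Slack constraints have shadow price 0 (complementary slackness).
The binding rows give the dual system: 2·y_land + 1·y_fertilizer = 19 and 2·y_land + 4·y_fertilizer = 34.
→ y_land = 7 and y_fertilizer = 5.
Shadow price of fertilizer = 5.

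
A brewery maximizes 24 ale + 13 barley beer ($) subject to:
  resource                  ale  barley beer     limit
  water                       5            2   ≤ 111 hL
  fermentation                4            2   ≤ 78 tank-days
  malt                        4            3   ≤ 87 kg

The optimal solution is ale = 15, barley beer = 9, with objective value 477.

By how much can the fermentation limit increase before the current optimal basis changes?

Binding constraints: fermentation, malt. The basis is B = [[4,2],[4,3]] with det 4.
Per unit increase in fermentation, x* moves by d = (0.75, -1).
The basis stays optimal until barley beer reaches 0; allowable increase = 9 tank-days.

9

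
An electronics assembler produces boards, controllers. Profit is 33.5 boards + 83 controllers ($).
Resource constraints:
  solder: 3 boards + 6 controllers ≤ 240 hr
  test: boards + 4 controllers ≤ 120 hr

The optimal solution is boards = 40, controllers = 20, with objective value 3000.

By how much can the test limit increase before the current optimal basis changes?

40

Binding constraints: solder, test. The basis is B = [[3,6],[1,4]] with det 6.
Per unit increase in test, x* moves by d = (-1, 0.5).
The basis stays optimal until boards reaches 0; allowable increase = 40 hr.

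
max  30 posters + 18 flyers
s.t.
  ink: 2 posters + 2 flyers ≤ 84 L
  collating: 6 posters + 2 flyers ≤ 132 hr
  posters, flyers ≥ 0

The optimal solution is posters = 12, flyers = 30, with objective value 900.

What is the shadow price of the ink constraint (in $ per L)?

Both ink and collating are binding at x*.
The binding rows give the dual system: 2·y_ink + 6·y_collating = 30 and 2·y_ink + 2·y_collating = 18.
→ y_ink = 6 and y_collating = 3.
Shadow price of ink = 6.

6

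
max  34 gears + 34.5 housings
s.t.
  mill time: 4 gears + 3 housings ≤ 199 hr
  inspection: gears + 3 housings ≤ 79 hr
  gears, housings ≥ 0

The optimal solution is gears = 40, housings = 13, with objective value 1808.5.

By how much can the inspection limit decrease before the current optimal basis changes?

Binding constraints: mill time, inspection. The basis is B = [[4,3],[1,3]] with det 9.
Per unit decrease in inspection, x* moves by d = (0.3333, -0.4444).
The basis stays optimal until housings reaches 0; allowable decrease = 29.25 hr.

29.25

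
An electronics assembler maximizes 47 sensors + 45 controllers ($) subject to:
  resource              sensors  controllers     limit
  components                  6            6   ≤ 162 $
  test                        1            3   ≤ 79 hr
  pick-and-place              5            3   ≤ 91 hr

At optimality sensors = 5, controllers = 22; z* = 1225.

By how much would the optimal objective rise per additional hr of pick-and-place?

At the optimum: components uses 162 of 162 (binding); test uses 71 of 79 (slack = 8); pick-and-place uses 91 of 91 (binding).
Since test is not tight, its dual is 0.
From A_Bᵀ y = c: 6·y_components + 5·y_pick-and-place = 47; 6·y_components + 3·y_pick-and-place = 45.
Solving: y_components = 7, y_pick-and-place = 1.
Shadow price of pick-and-place = 1.

1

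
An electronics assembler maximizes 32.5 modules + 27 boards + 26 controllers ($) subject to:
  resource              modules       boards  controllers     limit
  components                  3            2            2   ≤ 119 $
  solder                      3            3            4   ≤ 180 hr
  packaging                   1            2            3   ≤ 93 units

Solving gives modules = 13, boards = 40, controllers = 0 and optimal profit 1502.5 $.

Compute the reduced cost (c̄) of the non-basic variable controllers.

-5

Binding: components and packaging. Non-binding: solder (21 unused).
Since solder is not tight, its dual is 0.
From A_Bᵀ y = c: 3·y_components + 1·y_packaging = 32.5; 2·y_components + 2·y_packaging = 27.
→ y_components = 9.5 and y_packaging = 4.
Reduced cost of controllers: c₃ − yᵀa₃ = 26 − (9.5·2 + 4·3) = 26 − 31 = -5.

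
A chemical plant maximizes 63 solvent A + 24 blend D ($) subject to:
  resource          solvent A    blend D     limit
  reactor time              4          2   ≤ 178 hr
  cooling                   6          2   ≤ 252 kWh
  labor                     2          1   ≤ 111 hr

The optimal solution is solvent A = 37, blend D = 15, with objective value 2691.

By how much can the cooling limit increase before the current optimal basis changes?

Binding constraints: reactor time, cooling. The basis is B = [[4,2],[6,2]] with det -4.
Per unit increase in cooling, x* moves by d = (0.5, -1).
The basis stays optimal until blend D reaches 0; allowable increase = 15 kWh.

15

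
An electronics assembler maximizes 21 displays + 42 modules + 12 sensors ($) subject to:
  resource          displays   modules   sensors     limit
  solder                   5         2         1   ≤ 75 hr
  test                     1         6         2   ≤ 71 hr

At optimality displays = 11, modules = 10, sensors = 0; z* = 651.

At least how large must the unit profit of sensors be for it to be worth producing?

15

At the optimum: solder uses 75 of 75 (binding); test uses 71 of 71 (binding).
From A_Bᵀ y = c: 5·y_solder + 1·y_test = 21; 2·y_solder + 6·y_test = 42.
This yields shadow prices y_solder = 3, y_test = 6.
sensors enters the basis when its profit ≥ yᵀa₃ = 3·1 + 6·2 = 15.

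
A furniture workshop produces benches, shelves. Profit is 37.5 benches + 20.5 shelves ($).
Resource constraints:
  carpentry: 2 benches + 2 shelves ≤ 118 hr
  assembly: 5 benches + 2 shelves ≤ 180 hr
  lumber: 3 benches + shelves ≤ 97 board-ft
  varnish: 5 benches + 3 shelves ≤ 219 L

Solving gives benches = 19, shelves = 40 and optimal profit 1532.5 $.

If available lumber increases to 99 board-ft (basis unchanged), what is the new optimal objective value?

Binding: carpentry and lumber. Non-binding: assembly (5 unused), varnish (4 unused).
By complementary slackness, y = 0 for the non-binding constraints.
The binding rows give the dual system: 2·y_carpentry + 3·y_lumber = 37.5 and 2·y_carpentry + 1·y_lumber = 20.5.
→ y_carpentry = 6 and y_lumber = 8.5.
Δz = y_lumber·Δb = 8.5 × (2) = 17, so new z* = 1532.5 + 17 = 1549.5.

1549.5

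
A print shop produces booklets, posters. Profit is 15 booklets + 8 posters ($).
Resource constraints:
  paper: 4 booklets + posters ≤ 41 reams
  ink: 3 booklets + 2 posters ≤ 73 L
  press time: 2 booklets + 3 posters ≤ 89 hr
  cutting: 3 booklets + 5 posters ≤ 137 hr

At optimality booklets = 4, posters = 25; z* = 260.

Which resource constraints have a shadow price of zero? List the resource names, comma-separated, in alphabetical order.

ink, press time

paper: 41/41 (binding)
ink: 62/73 (slack 11)
press time: 83/89 (slack 6)
cutting: 137/137 (binding)
By complementary slackness, a constraint with positive slack has shadow price 0 → ink, press time.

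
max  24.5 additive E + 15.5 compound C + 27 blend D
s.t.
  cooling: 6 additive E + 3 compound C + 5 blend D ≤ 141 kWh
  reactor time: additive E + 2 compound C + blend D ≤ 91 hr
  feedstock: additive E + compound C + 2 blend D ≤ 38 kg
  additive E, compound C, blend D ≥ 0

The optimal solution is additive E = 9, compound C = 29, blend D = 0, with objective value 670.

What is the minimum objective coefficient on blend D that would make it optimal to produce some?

At the optimum: cooling uses 141 of 141 (binding); reactor time uses 67 of 91 (slack = 24); feedstock uses 38 of 38 (binding).
Since reactor time is not tight, its dual is 0.
Dual feasibility on the basic columns requires 6·y_cooling + 1·y_feedstock = 24.5, 3·y_cooling + 1·y_feedstock = 15.5.
This yields shadow prices y_cooling = 3, y_feedstock = 6.5.
blend D enters the basis when its profit ≥ yᵀa₃ = 3·5 + 6.5·2 = 28.

28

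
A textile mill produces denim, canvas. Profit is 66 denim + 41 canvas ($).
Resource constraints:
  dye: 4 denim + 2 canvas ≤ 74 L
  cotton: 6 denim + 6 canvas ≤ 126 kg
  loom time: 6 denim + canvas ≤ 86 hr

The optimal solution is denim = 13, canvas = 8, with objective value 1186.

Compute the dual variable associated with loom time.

5

At the optimum: dye uses 68 of 74 (slack = 6); cotton uses 126 of 126 (binding); loom time uses 86 of 86 (binding).
By complementary slackness, y = 0 for the non-binding constraint.
From A_Bᵀ y = c: 6·y_cotton + 6·y_loom time = 66; 6·y_cotton + 1·y_loom time = 41.
→ y_cotton = 6 and y_loom time = 5.
Shadow price of loom time = 5.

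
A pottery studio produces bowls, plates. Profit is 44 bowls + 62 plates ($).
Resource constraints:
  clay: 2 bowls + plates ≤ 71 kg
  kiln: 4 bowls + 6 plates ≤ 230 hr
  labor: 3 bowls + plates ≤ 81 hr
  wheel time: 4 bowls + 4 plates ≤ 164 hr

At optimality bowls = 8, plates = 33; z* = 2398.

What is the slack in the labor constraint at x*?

labor used = 3·8 + 1·33 = 57; slack = 81 − 57 = 24.

24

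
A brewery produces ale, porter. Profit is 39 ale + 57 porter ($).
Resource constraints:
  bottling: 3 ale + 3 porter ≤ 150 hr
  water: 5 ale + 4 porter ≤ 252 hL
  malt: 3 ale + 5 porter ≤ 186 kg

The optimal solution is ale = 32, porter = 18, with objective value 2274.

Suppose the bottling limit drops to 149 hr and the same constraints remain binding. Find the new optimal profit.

At the optimum: bottling uses 150 of 150 (binding); water uses 232 of 252 (slack = 20); malt uses 186 of 186 (binding).
By complementary slackness, y = 0 for the non-binding constraint.
The binding rows give the dual system: 3·y_bottling + 3·y_malt = 39 and 3·y_bottling + 5·y_malt = 57.
Solving: y_bottling = 4, y_malt = 9.
Δz = y_bottling·Δb = 4 × (-1) = -4, so new z* = 2274 − 4 = 2270.

2270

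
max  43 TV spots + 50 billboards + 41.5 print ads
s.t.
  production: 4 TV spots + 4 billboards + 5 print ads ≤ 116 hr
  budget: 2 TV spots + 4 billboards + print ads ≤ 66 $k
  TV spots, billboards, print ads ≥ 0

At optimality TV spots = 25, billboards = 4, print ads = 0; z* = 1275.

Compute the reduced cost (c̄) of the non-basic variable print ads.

At the optimum: production uses 116 of 116 (binding); budget uses 66 of 66 (binding).
From A_Bᵀ y = c: 4·y_production + 2·y_budget = 43; 4·y_production + 4·y_budget = 50.
Solving: y_production = 9, y_budget = 3.5.
Reduced cost of print ads: c₃ − yᵀa₃ = 41.5 − (9·5 + 3.5·1) = 41.5 − 48.5 = -7.

-7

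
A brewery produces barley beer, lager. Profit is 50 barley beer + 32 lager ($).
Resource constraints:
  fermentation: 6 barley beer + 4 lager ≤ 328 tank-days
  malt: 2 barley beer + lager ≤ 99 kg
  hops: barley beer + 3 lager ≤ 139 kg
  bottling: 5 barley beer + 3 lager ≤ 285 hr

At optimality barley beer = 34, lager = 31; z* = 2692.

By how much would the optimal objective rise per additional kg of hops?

0

At the optimum: fermentation uses 328 of 328 (binding); malt uses 99 of 99 (binding); hops uses 127 of 139 (slack = 12); bottling uses 263 of 285 (slack = 22).
By complementary slackness, y = 0 for the non-binding constraints.
From A_Bᵀ y = c: 6·y_fermentation + 2·y_malt = 50; 4·y_fermentation + 1·y_malt = 32.
→ y_fermentation = 7 and y_malt = 4.
Shadow price of hops = 0.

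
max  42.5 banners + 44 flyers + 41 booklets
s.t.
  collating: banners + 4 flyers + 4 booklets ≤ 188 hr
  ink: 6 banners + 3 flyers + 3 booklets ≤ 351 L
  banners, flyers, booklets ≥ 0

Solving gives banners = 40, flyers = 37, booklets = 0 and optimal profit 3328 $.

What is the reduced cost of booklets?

Both collating and ink are binding at x*.
The binding rows give the dual system: 1·y_collating + 6·y_ink = 42.5 and 4·y_collating + 3·y_ink = 44.
→ y_collating = 6.5 and y_ink = 6.
Reduced cost of booklets: c₃ − yᵀa₃ = 41 − (6.5·4 + 6·3) = 41 − 44 = -3.

-3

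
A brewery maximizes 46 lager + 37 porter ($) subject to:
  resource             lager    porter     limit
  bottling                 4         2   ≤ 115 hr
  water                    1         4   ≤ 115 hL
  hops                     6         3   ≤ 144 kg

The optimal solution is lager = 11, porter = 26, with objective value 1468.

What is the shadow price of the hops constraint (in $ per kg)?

Binding: water and hops. Non-binding: bottling (19 unused).
By complementary slackness, y = 0 for the non-binding constraint.
The binding rows give the dual system: 1·y_water + 6·y_hops = 46 and 4·y_water + 3·y_hops = 37.
This yields shadow prices y_water = 4, y_hops = 7.
Shadow price of hops = 7.

7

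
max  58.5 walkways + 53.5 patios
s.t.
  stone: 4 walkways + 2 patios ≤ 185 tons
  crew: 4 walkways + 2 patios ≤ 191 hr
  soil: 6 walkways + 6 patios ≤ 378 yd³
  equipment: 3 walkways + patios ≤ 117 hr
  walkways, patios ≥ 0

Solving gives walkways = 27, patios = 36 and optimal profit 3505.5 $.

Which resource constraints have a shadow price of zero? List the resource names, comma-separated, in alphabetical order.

stone: 180/185 (slack 5)
crew: 180/191 (slack 11)
soil: 378/378 (binding)
equipment: 117/117 (binding)
By complementary slackness, a constraint with positive slack has shadow price 0 → crew, stone.

crew, stone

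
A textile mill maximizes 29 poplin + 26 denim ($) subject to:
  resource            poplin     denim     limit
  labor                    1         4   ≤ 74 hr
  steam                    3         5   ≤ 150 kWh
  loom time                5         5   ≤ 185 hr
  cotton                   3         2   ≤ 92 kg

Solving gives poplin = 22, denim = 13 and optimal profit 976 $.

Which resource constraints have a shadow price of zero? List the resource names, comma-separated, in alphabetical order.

labor: 74/74 (binding)
steam: 131/150 (slack 19)
loom time: 175/185 (slack 10)
cotton: 92/92 (binding)
By complementary slackness, a constraint with positive slack has shadow price 0 → loom time, steam.

loom time, steam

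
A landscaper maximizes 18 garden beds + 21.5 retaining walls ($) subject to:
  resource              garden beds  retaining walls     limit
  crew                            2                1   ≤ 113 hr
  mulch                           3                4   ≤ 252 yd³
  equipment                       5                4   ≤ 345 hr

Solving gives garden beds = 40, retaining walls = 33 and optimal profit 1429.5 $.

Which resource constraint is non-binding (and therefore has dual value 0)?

crew: 113/113 (binding)
mulch: 252/252 (binding)
equipment: 332/345 (slack 13)
By complementary slackness, a constraint with positive slack has shadow price 0 → equipment.

equipment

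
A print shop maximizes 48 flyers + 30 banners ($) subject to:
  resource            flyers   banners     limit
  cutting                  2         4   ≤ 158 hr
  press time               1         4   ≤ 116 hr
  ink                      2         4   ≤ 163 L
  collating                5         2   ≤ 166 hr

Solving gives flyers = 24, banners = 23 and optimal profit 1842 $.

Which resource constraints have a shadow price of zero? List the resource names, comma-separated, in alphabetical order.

cutting, ink

cutting: 140/158 (slack 18)
press time: 116/116 (binding)
ink: 140/163 (slack 23)
collating: 166/166 (binding)
By complementary slackness, a constraint with positive slack has shadow price 0 → cutting, ink.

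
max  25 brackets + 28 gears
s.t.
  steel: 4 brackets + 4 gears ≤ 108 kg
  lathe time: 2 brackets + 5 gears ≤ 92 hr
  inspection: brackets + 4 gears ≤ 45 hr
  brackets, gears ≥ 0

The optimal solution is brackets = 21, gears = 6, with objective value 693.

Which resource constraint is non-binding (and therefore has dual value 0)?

lathe time

steel: 108/108 (binding)
lathe time: 72/92 (slack 20)
inspection: 45/45 (binding)
By complementary slackness, a constraint with positive slack has shadow price 0 → lathe time.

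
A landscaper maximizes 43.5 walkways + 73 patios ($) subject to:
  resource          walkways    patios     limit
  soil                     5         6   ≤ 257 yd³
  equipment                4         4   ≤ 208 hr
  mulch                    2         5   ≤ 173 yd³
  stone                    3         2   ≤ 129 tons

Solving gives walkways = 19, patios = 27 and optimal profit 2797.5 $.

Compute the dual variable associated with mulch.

8

At the optimum: soil uses 257 of 257 (binding); equipment uses 184 of 208 (slack = 24); mulch uses 173 of 173 (binding); stone uses 111 of 129 (slack = 18).
Slack constraints have shadow price 0 (complementary slackness).
Dual feasibility on the basic columns requires 5·y_soil + 2·y_mulch = 43.5, 6·y_soil + 5·y_mulch = 73.
→ y_soil = 5.5 and y_mulch = 8.
Shadow price of mulch = 8.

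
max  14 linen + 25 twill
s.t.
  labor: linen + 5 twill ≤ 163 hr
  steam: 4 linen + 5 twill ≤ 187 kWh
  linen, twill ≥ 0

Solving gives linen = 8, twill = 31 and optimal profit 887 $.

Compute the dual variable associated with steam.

Both labor and steam are binding at x*.
Dual feasibility on the basic columns requires 1·y_labor + 4·y_steam = 14, 5·y_labor + 5·y_steam = 25.
Solving: y_labor = 2, y_steam = 3.
Shadow price of steam = 3.

3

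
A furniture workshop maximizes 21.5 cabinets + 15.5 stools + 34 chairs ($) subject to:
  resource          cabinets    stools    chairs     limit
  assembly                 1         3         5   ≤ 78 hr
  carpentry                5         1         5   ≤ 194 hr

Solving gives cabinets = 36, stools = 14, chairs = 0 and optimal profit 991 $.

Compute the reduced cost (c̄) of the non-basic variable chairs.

Check each constraint at x*: assembly 78/78 (tight); carpentry 194/194 (tight).
From A_Bᵀ y = c: 1·y_assembly + 5·y_carpentry = 21.5; 3·y_assembly + 1·y_carpentry = 15.5.
This yields shadow prices y_assembly = 4, y_carpentry = 3.5.
Reduced cost of chairs: c₃ − yᵀa₃ = 34 − (4·5 + 3.5·5) = 34 − 37.5 = -3.5.

-3.5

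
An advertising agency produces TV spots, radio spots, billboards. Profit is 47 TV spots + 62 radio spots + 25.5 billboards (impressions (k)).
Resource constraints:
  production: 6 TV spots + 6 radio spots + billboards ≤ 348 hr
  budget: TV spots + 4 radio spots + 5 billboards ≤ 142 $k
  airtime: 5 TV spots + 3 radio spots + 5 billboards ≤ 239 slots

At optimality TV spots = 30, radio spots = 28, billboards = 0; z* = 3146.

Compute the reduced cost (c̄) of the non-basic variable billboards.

-6.5

Binding: production and budget. Non-binding: airtime (5 unused).
Since airtime is not tight, its dual is 0.
Dual feasibility on the basic columns requires 6·y_production + 1·y_budget = 47, 6·y_production + 4·y_budget = 62.
→ y_production = 7 and y_budget = 5.
Reduced cost of billboards: c₃ − yᵀa₃ = 25.5 − (7·1 + 5·5) = 25.5 − 32 = -6.5.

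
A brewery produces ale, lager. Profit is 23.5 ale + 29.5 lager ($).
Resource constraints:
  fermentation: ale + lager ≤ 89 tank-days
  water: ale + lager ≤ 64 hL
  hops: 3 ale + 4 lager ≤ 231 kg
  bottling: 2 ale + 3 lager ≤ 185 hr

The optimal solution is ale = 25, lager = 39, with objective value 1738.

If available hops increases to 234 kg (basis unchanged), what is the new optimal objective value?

1756

At the optimum: fermentation uses 64 of 89 (slack = 25); water uses 64 of 64 (binding); hops uses 231 of 231 (binding); bottling uses 167 of 185 (slack = 18).
Since fermentation, bottling are not tight, their duals are 0.
The binding rows give the dual system: 1·y_water + 3·y_hops = 23.5 and 1·y_water + 4·y_hops = 29.5.
→ y_water = 5.5 and y_hops = 6.
Δz = y_hops·Δb = 6 × (3) = 18, so new z* = 1738 + 18 = 1756.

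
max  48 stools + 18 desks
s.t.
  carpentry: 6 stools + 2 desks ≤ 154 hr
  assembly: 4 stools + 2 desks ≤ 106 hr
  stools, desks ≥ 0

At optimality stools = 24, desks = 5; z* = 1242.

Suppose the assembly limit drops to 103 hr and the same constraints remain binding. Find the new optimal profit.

1233

Check each constraint at x*: carpentry 154/154 (tight); assembly 106/106 (tight).
From A_Bᵀ y = c: 6·y_carpentry + 4·y_assembly = 48; 2·y_carpentry + 2·y_assembly = 18.
Solving: y_carpentry = 6, y_assembly = 3.
Δz = y_assembly·Δb = 3 × (-3) = -9, so new z* = 1242 − 9 = 1233.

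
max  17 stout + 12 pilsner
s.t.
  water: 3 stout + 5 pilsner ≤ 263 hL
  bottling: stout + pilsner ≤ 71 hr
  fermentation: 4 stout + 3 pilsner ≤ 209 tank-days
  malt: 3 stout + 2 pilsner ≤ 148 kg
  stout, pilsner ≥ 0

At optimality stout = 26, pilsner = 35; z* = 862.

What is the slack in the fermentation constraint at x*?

fermentation used = 4·26 + 3·35 = 209; slack = 209 − 209 = 0.

0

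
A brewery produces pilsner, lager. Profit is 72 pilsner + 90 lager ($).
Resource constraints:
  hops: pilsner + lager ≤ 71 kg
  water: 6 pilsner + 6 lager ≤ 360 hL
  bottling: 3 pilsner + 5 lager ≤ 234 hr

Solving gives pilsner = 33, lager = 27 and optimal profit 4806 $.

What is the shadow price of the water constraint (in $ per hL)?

Check each constraint at x*: hops 60/71 (slack 11); water 360/360 (tight); bottling 234/234 (tight).
By complementary slackness, y = 0 for the non-binding constraint.
The binding rows give the dual system: 6·y_water + 3·y_bottling = 72 and 6·y_water + 5·y_bottling = 90.
This yields shadow prices y_water = 7.5, y_bottling = 9.
Shadow price of water = 7.5.

7.5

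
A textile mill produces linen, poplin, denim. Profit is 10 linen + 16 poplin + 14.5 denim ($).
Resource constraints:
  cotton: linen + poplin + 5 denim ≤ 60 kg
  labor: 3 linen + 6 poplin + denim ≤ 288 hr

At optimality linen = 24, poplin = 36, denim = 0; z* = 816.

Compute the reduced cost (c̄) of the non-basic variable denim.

-7.5

Check each constraint at x*: cotton 60/60 (tight); labor 288/288 (tight).
Dual feasibility on the basic columns requires 1·y_cotton + 3·y_labor = 10, 1·y_cotton + 6·y_labor = 16.
Solving: y_cotton = 4, y_labor = 2.
Reduced cost of denim: c₃ − yᵀa₃ = 14.5 − (4·5 + 2·1) = 14.5 − 22 = -7.5.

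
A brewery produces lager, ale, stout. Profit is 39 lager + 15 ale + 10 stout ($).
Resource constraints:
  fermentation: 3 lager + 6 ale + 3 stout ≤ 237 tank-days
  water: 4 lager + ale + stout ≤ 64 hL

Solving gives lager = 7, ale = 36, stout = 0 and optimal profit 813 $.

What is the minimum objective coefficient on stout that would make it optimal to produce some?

Both fermentation and water are binding at x*.
Dual feasibility on the basic columns requires 3·y_fermentation + 4·y_water = 39, 6·y_fermentation + 1·y_water = 15.
→ y_fermentation = 1 and y_water = 9.
stout enters the basis when its profit ≥ yᵀa₃ = 1·3 + 9·1 = 12.

12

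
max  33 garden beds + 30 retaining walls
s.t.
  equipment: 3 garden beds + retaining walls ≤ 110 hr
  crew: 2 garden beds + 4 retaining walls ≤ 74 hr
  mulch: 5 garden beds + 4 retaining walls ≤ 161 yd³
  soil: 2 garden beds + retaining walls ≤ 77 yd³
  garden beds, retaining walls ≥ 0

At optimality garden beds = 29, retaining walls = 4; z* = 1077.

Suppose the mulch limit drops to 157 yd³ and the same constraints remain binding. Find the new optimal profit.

Check each constraint at x*: equipment 91/110 (slack 19); crew 74/74 (tight); mulch 161/161 (tight); soil 62/77 (slack 15).
By complementary slackness, y = 0 for the non-binding constraints.
From A_Bᵀ y = c: 2·y_crew + 5·y_mulch = 33; 4·y_crew + 4·y_mulch = 30.
This yields shadow prices y_crew = 1.5, y_mulch = 6.
Δz = y_mulch·Δb = 6 × (-4) = -24, so new z* = 1077 − 24 = 1053.

1053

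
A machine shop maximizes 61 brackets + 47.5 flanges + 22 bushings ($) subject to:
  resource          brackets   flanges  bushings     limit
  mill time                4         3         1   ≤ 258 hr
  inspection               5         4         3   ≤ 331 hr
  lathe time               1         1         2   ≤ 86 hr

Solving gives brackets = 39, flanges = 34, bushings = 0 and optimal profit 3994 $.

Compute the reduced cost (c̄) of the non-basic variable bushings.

Check each constraint at x*: mill time 258/258 (tight); inspection 331/331 (tight); lathe time 73/86 (slack 13).
By complementary slackness, y = 0 for the non-binding constraint.
Dual feasibility on the basic columns requires 4·y_mill time + 5·y_inspection = 61, 3·y_mill time + 4·y_inspection = 47.5.
This yields shadow prices y_mill time = 6.5, y_inspection = 7.
Reduced cost of bushings: c₃ − yᵀa₃ = 22 − (6.5·1 + 7·3) = 22 − 27.5 = -5.5.

-5.5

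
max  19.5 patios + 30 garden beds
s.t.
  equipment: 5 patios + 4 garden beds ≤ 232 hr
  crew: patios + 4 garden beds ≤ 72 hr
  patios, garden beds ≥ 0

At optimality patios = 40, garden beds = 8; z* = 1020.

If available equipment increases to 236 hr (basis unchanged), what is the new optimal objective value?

1032

Check each constraint at x*: equipment 232/232 (tight); crew 72/72 (tight).
From A_Bᵀ y = c: 5·y_equipment + 1·y_crew = 19.5; 4·y_equipment + 4·y_crew = 30.
→ y_equipment = 3 and y_crew = 4.5.
Δz = y_equipment·Δb = 3 × (4) = 12, so new z* = 1020 + 12 = 1032.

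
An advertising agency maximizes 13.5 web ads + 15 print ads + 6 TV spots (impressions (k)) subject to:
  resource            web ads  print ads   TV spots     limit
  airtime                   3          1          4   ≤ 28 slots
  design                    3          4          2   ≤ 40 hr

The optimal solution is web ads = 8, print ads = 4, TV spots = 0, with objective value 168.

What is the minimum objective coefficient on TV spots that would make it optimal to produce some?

11

At the optimum: airtime uses 28 of 28 (binding); design uses 40 of 40 (binding).
From A_Bᵀ y = c: 3·y_airtime + 3·y_design = 13.5; 1·y_airtime + 4·y_design = 15.
Solving: y_airtime = 1, y_design = 3.5.
TV spots enters the basis when its profit ≥ yᵀa₃ = 1·4 + 3.5·2 = 11.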